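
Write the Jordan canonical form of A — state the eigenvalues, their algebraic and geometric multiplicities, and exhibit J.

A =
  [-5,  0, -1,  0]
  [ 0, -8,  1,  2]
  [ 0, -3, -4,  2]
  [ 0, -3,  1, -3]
J_3(-5) ⊕ J_1(-5)

The characteristic polynomial is
  det(x·I − A) = x^4 + 20*x^3 + 150*x^2 + 500*x + 625 = (x + 5)^4

Eigenvalues and multiplicities (the geometric multiplicity of λ is n − rank(A − λI), which equals the number of Jordan blocks for λ):
  λ = -5: algebraic multiplicity = 4, geometric multiplicity = 2

Determining the block sizes for each eigenvalue:
  λ = -5: with am = 4 and gm = 2, the partition is not yet determined (e.g. several partitions of 4 into 2 parts exist). Let N = A − (-5)·I. Computing rank(N^1) = 2, rank(N^2) = 1, rank(N^3) = 0; the number of blocks of size ≥ j is rank(N^{j−1}) − rank(N^j), giving [2, 1, 1]. So we have 1 block(s) of size 3, 1 block(s) of size 1 → block sizes [3, 1]

Assembling the blocks gives a Jordan form
J =
  [-5,  1,  0,  0]
  [ 0, -5,  1,  0]
  [ 0,  0, -5,  0]
  [ 0,  0,  0, -5]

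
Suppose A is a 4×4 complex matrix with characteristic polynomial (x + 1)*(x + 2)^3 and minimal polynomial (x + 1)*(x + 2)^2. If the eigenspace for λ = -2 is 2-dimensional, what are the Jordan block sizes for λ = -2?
Block sizes for λ = -2: [2, 1]

Step 1 — from the characteristic polynomial, algebraic multiplicity of λ = -2 is 3. From dim ker(A − (-2)·I) = 2, there are exactly 2 Jordan blocks for λ = -2.
Step 2 — from the minimal polynomial, the factor (x + 2)^2 tells us the largest block for λ = -2 has size 2.
Step 3 — with total size 3, 2 blocks, and largest block 2, the block sizes (in nonincreasing order) are [2, 1].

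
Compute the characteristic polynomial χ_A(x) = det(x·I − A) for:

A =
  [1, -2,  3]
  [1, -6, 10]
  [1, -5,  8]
x^3 - 3*x^2 + 3*x - 1

Expanding det(x·I − A) (e.g. by cofactor expansion or by noting that A is similar to its Jordan form J, which has the same characteristic polynomial as A) gives
  χ_A(x) = x^3 - 3*x^2 + 3*x - 1
which factors as (x - 1)^3. The eigenvalues (with algebraic multiplicities) are λ = 1 with multiplicity 3.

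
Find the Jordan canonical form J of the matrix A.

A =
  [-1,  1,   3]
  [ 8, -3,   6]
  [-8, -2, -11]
J_2(-5) ⊕ J_1(-5)

The characteristic polynomial is
  det(x·I − A) = x^3 + 15*x^2 + 75*x + 125 = (x + 5)^3

Eigenvalues and multiplicities (the geometric multiplicity of λ is n − rank(A − λI), which equals the number of Jordan blocks for λ):
  λ = -5: algebraic multiplicity = 3, geometric multiplicity = 2

Determining the block sizes for each eigenvalue:
  λ = -5: 2 blocks summing to 3 forces exactly one block of size 2 and the rest size 1 → block sizes [2, 1]

Assembling the blocks gives a Jordan form
J =
  [-5,  1,  0]
  [ 0, -5,  0]
  [ 0,  0, -5]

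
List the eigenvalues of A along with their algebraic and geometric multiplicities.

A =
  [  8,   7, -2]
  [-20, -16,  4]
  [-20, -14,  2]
λ = -2: alg = 3, geom = 2

Step 1 — factor the characteristic polynomial to read off the algebraic multiplicities:
  χ_A(x) = (x + 2)^3

Step 2 — compute geometric multiplicities via the rank-nullity identity g(λ) = n − rank(A − λI):
  rank(A − (-2)·I) = 1, so dim ker(A − (-2)·I) = n − 1 = 2

Summary:
  λ = -2: algebraic multiplicity = 3, geometric multiplicity = 2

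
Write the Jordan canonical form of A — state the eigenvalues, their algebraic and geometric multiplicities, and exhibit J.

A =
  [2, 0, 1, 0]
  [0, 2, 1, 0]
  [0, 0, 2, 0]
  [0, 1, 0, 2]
J_3(2) ⊕ J_1(2)

The characteristic polynomial is
  det(x·I − A) = x^4 - 8*x^3 + 24*x^2 - 32*x + 16 = (x - 2)^4

Eigenvalues and multiplicities (the geometric multiplicity of λ is n − rank(A − λI), which equals the number of Jordan blocks for λ):
  λ = 2: algebraic multiplicity = 4, geometric multiplicity = 2

Determining the block sizes for each eigenvalue:
  λ = 2: with am = 4 and gm = 2, the partition is not yet determined (e.g. several partitions of 4 into 2 parts exist). Let N = A − (2)·I. Computing rank(N^1) = 2, rank(N^2) = 1, rank(N^3) = 0; the number of blocks of size ≥ j is rank(N^{j−1}) − rank(N^j), giving [2, 1, 1]. So we have 1 block(s) of size 3, 1 block(s) of size 1 → block sizes [3, 1]

Assembling the blocks gives a Jordan form
J =
  [2, 1, 0, 0]
  [0, 2, 1, 0]
  [0, 0, 2, 0]
  [0, 0, 0, 2]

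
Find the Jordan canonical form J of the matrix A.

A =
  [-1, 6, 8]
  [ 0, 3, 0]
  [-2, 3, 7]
J_2(3) ⊕ J_1(3)

The characteristic polynomial is
  det(x·I − A) = x^3 - 9*x^2 + 27*x - 27 = (x - 3)^3

Eigenvalues and multiplicities (the geometric multiplicity of λ is n − rank(A − λI), which equals the number of Jordan blocks for λ):
  λ = 3: algebraic multiplicity = 3, geometric multiplicity = 2

Determining the block sizes for each eigenvalue:
  λ = 3: 2 blocks summing to 3 forces exactly one block of size 2 and the rest size 1 → block sizes [2, 1]

Assembling the blocks gives a Jordan form
J =
  [3, 1, 0]
  [0, 3, 0]
  [0, 0, 3]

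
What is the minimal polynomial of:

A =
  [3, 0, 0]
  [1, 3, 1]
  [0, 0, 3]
x^2 - 6*x + 9

The characteristic polynomial is χ_A(x) = (x - 3)^3, so the eigenvalues are known. The minimal polynomial is
  m_A(x) = Π_λ (x − λ)^{k_λ}
where k_λ is the size of the *largest* Jordan block for λ (equivalently, the smallest k with (A − λI)^k v = 0 for every generalised eigenvector v of λ).

  λ = 3: largest Jordan block has size 2, contributing (x − 3)^2

So m_A(x) = (x - 3)^2 = x^2 - 6*x + 9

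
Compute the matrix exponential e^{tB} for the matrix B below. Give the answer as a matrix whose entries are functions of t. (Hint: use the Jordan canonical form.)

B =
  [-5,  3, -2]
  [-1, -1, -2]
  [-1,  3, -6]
e^{tB} =
  [-t*exp(-4*t) + exp(-4*t), 3*t*exp(-4*t), -2*t*exp(-4*t)]
  [-t*exp(-4*t), 3*t*exp(-4*t) + exp(-4*t), -2*t*exp(-4*t)]
  [-t*exp(-4*t), 3*t*exp(-4*t), -2*t*exp(-4*t) + exp(-4*t)]

Strategy: write B = P · J · P⁻¹ where J is a Jordan canonical form, so e^{tB} = P · e^{tJ} · P⁻¹, and e^{tJ} can be computed block-by-block.

B has Jordan form
J =
  [-4,  1,  0]
  [ 0, -4,  0]
  [ 0,  0, -4]
(up to reordering of blocks).

Per-block formulas:
  For a 1×1 block at λ = -4: exp(t · [-4]) = [e^(-4t)].
  For a 2×2 Jordan block J_2(-4): exp(t · J_2(-4)) = e^(-4t)·(I + t·N), where N is the 2×2 nilpotent shift.

After assembling e^{tJ} and conjugating by P, we get:

e^{tB} =
  [-t*exp(-4*t) + exp(-4*t), 3*t*exp(-4*t), -2*t*exp(-4*t)]
  [-t*exp(-4*t), 3*t*exp(-4*t) + exp(-4*t), -2*t*exp(-4*t)]
  [-t*exp(-4*t), 3*t*exp(-4*t), -2*t*exp(-4*t) + exp(-4*t)]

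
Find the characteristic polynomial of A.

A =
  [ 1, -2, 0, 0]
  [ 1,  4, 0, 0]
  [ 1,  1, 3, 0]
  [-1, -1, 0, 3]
x^4 - 11*x^3 + 45*x^2 - 81*x + 54

Expanding det(x·I − A) (e.g. by cofactor expansion or by noting that A is similar to its Jordan form J, which has the same characteristic polynomial as A) gives
  χ_A(x) = x^4 - 11*x^3 + 45*x^2 - 81*x + 54
which factors as (x - 3)^3*(x - 2). The eigenvalues (with algebraic multiplicities) are λ = 2 with multiplicity 1, λ = 3 with multiplicity 3.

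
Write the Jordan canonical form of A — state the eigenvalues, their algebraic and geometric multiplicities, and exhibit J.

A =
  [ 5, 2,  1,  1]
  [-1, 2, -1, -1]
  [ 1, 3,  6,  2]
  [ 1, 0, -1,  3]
J_3(4) ⊕ J_1(4)

The characteristic polynomial is
  det(x·I − A) = x^4 - 16*x^3 + 96*x^2 - 256*x + 256 = (x - 4)^4

Eigenvalues and multiplicities (the geometric multiplicity of λ is n − rank(A − λI), which equals the number of Jordan blocks for λ):
  λ = 4: algebraic multiplicity = 4, geometric multiplicity = 2

Determining the block sizes for each eigenvalue:
  λ = 4: with am = 4 and gm = 2, the partition is not yet determined (e.g. several partitions of 4 into 2 parts exist). Let N = A − (4)·I. Computing rank(N^1) = 2, rank(N^2) = 1, rank(N^3) = 0; the number of blocks of size ≥ j is rank(N^{j−1}) − rank(N^j), giving [2, 1, 1]. So we have 1 block(s) of size 3, 1 block(s) of size 1 → block sizes [3, 1]

Assembling the blocks gives a Jordan form
J =
  [4, 1, 0, 0]
  [0, 4, 1, 0]
  [0, 0, 4, 0]
  [0, 0, 0, 4]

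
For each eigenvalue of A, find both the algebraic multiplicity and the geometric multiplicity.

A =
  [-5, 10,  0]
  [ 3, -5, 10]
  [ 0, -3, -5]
λ = -5: alg = 3, geom = 1

Step 1 — factor the characteristic polynomial to read off the algebraic multiplicities:
  χ_A(x) = (x + 5)^3

Step 2 — compute geometric multiplicities via the rank-nullity identity g(λ) = n − rank(A − λI):
  rank(A − (-5)·I) = 2, so dim ker(A − (-5)·I) = n − 2 = 1

Summary:
  λ = -5: algebraic multiplicity = 3, geometric multiplicity = 1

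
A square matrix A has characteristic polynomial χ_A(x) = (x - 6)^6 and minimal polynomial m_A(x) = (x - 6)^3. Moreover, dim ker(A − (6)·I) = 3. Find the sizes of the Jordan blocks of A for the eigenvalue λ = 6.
Block sizes for λ = 6: [3, 2, 1]

Step 1 — from the characteristic polynomial, algebraic multiplicity of λ = 6 is 6. From dim ker(A − (6)·I) = 3, there are exactly 3 Jordan blocks for λ = 6.
Step 2 — from the minimal polynomial, the factor (x − 6)^3 tells us the largest block for λ = 6 has size 3.
Step 3 — with total size 6, 3 blocks, and largest block 3, the block sizes (in nonincreasing order) are [3, 2, 1].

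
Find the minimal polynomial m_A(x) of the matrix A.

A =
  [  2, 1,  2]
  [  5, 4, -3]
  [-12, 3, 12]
x^3 - 18*x^2 + 108*x - 216

The characteristic polynomial is χ_A(x) = (x - 6)^3, so the eigenvalues are known. The minimal polynomial is
  m_A(x) = Π_λ (x − λ)^{k_λ}
where k_λ is the size of the *largest* Jordan block for λ (equivalently, the smallest k with (A − λI)^k v = 0 for every generalised eigenvector v of λ).

  λ = 6: largest Jordan block has size 3, contributing (x − 6)^3

So m_A(x) = (x - 6)^3 = x^3 - 18*x^2 + 108*x - 216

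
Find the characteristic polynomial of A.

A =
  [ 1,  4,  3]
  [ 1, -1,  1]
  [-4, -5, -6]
x^3 + 6*x^2 + 12*x + 8

Expanding det(x·I − A) (e.g. by cofactor expansion or by noting that A is similar to its Jordan form J, which has the same characteristic polynomial as A) gives
  χ_A(x) = x^3 + 6*x^2 + 12*x + 8
which factors as (x + 2)^3. The eigenvalues (with algebraic multiplicities) are λ = -2 with multiplicity 3.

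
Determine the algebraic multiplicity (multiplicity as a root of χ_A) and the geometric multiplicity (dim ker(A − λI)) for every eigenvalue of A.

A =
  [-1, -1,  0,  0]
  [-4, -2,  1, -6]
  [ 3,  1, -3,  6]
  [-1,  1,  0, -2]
λ = -2: alg = 4, geom = 2

Step 1 — factor the characteristic polynomial to read off the algebraic multiplicities:
  χ_A(x) = (x + 2)^4

Step 2 — compute geometric multiplicities via the rank-nullity identity g(λ) = n − rank(A − λI):
  rank(A − (-2)·I) = 2, so dim ker(A − (-2)·I) = n − 2 = 2

Summary:
  λ = -2: algebraic multiplicity = 4, geometric multiplicity = 2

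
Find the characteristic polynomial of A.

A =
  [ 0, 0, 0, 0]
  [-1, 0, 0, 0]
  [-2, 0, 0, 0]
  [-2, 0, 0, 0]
x^4

Expanding det(x·I − A) (e.g. by cofactor expansion or by noting that A is similar to its Jordan form J, which has the same characteristic polynomial as A) gives
  χ_A(x) = x^4
which factors as x^4. The eigenvalues (with algebraic multiplicities) are λ = 0 with multiplicity 4.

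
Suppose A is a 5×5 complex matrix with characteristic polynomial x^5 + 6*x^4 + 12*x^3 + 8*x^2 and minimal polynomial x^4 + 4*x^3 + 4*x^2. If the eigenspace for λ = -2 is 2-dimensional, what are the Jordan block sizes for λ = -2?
Block sizes for λ = -2: [2, 1]

Step 1 — from the characteristic polynomial, algebraic multiplicity of λ = -2 is 3. From dim ker(A − (-2)·I) = 2, there are exactly 2 Jordan blocks for λ = -2.
Step 2 — from the minimal polynomial, the factor (x + 2)^2 tells us the largest block for λ = -2 has size 2.
Step 3 — with total size 3, 2 blocks, and largest block 2, the block sizes (in nonincreasing order) are [2, 1].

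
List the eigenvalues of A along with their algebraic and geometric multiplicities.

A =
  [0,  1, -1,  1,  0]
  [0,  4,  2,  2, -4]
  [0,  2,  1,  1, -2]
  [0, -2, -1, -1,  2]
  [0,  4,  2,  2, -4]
λ = 0: alg = 5, geom = 3

Step 1 — factor the characteristic polynomial to read off the algebraic multiplicities:
  χ_A(x) = x^5

Step 2 — compute geometric multiplicities via the rank-nullity identity g(λ) = n − rank(A − λI):
  rank(A − (0)·I) = 2, so dim ker(A − (0)·I) = n − 2 = 3

Summary:
  λ = 0: algebraic multiplicity = 5, geometric multiplicity = 3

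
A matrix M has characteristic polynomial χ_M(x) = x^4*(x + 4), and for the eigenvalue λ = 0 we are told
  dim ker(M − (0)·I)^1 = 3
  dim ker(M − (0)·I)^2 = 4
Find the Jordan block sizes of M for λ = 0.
Block sizes for λ = 0: [2, 1, 1]

From the dimensions of kernels of powers, the number of Jordan blocks of size at least j is d_j − d_{j−1} where d_j = dim ker(N^j) (with d_0 = 0). Computing the differences gives [3, 1].
The number of blocks of size exactly k is (#blocks of size ≥ k) − (#blocks of size ≥ k + 1), so the partition is: 2 block(s) of size 1, 1 block(s) of size 2.
In nonincreasing order the block sizes are [2, 1, 1].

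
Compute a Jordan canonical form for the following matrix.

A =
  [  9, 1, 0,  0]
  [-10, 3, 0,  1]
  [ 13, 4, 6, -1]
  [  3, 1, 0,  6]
J_3(6) ⊕ J_1(6)

The characteristic polynomial is
  det(x·I − A) = x^4 - 24*x^3 + 216*x^2 - 864*x + 1296 = (x - 6)^4

Eigenvalues and multiplicities (the geometric multiplicity of λ is n − rank(A − λI), which equals the number of Jordan blocks for λ):
  λ = 6: algebraic multiplicity = 4, geometric multiplicity = 2

Determining the block sizes for each eigenvalue:
  λ = 6: with am = 4 and gm = 2, the partition is not yet determined (e.g. several partitions of 4 into 2 parts exist). Let N = A − (6)·I. Computing rank(N^1) = 2, rank(N^2) = 1, rank(N^3) = 0; the number of blocks of size ≥ j is rank(N^{j−1}) − rank(N^j), giving [2, 1, 1]. So we have 1 block(s) of size 3, 1 block(s) of size 1 → block sizes [3, 1]

Assembling the blocks gives a Jordan form
J =
  [6, 1, 0, 0]
  [0, 6, 1, 0]
  [0, 0, 6, 0]
  [0, 0, 0, 6]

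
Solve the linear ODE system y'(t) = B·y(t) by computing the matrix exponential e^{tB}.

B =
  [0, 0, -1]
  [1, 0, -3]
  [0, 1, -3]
e^{tB} =
  [t^2*exp(-t)/2 + t*exp(-t) + exp(-t), -t^2*exp(-t)/2, t^2*exp(-t)/2 - t*exp(-t)]
  [t^2*exp(-t) + t*exp(-t), -t^2*exp(-t) + t*exp(-t) + exp(-t), t^2*exp(-t) - 3*t*exp(-t)]
  [t^2*exp(-t)/2, -t^2*exp(-t)/2 + t*exp(-t), t^2*exp(-t)/2 - 2*t*exp(-t) + exp(-t)]

Strategy: write B = P · J · P⁻¹ where J is a Jordan canonical form, so e^{tB} = P · e^{tJ} · P⁻¹, and e^{tJ} can be computed block-by-block.

B has Jordan form
J =
  [-1,  1,  0]
  [ 0, -1,  1]
  [ 0,  0, -1]
(up to reordering of blocks).

Per-block formulas:
  For a 3×3 Jordan block J_3(-1): exp(t · J_3(-1)) = e^(-1t)·(I + t·N + (t^2/2)·N^2), where N is the 3×3 nilpotent shift.

After assembling e^{tJ} and conjugating by P, we get:

e^{tB} =
  [t^2*exp(-t)/2 + t*exp(-t) + exp(-t), -t^2*exp(-t)/2, t^2*exp(-t)/2 - t*exp(-t)]
  [t^2*exp(-t) + t*exp(-t), -t^2*exp(-t) + t*exp(-t) + exp(-t), t^2*exp(-t) - 3*t*exp(-t)]
  [t^2*exp(-t)/2, -t^2*exp(-t)/2 + t*exp(-t), t^2*exp(-t)/2 - 2*t*exp(-t) + exp(-t)]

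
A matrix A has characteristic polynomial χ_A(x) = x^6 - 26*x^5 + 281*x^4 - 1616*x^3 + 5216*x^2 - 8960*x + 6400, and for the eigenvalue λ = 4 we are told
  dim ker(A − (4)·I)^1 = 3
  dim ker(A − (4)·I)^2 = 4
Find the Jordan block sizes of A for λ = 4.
Block sizes for λ = 4: [2, 1, 1]

From the dimensions of kernels of powers, the number of Jordan blocks of size at least j is d_j − d_{j−1} where d_j = dim ker(N^j) (with d_0 = 0). Computing the differences gives [3, 1].
The number of blocks of size exactly k is (#blocks of size ≥ k) − (#blocks of size ≥ k + 1), so the partition is: 2 block(s) of size 1, 1 block(s) of size 2.
In nonincreasing order the block sizes are [2, 1, 1].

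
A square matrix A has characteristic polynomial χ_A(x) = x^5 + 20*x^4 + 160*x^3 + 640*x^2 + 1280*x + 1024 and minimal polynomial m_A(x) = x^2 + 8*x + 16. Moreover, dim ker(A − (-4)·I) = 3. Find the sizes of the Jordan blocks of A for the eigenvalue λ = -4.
Block sizes for λ = -4: [2, 2, 1]

Step 1 — from the characteristic polynomial, algebraic multiplicity of λ = -4 is 5. From dim ker(A − (-4)·I) = 3, there are exactly 3 Jordan blocks for λ = -4.
Step 2 — from the minimal polynomial, the factor (x + 4)^2 tells us the largest block for λ = -4 has size 2.
Step 3 — with total size 5, 3 blocks, and largest block 2, the block sizes (in nonincreasing order) are [2, 2, 1].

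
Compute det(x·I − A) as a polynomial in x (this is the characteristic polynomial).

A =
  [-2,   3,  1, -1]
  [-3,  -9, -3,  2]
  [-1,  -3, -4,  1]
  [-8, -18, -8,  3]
x^4 + 12*x^3 + 54*x^2 + 108*x + 81

Expanding det(x·I − A) (e.g. by cofactor expansion or by noting that A is similar to its Jordan form J, which has the same characteristic polynomial as A) gives
  χ_A(x) = x^4 + 12*x^3 + 54*x^2 + 108*x + 81
which factors as (x + 3)^4. The eigenvalues (with algebraic multiplicities) are λ = -3 with multiplicity 4.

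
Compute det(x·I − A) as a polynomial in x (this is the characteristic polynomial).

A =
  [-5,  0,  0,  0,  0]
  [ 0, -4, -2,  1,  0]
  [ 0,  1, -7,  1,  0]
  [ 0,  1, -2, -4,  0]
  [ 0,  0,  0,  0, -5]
x^5 + 25*x^4 + 250*x^3 + 1250*x^2 + 3125*x + 3125

Expanding det(x·I − A) (e.g. by cofactor expansion or by noting that A is similar to its Jordan form J, which has the same characteristic polynomial as A) gives
  χ_A(x) = x^5 + 25*x^4 + 250*x^3 + 1250*x^2 + 3125*x + 3125
which factors as (x + 5)^5. The eigenvalues (with algebraic multiplicities) are λ = -5 with multiplicity 5.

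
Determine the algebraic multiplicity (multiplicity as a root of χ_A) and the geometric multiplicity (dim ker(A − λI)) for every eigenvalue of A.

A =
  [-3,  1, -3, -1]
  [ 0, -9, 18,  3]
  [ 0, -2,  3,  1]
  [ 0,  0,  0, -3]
λ = -3: alg = 4, geom = 2

Step 1 — factor the characteristic polynomial to read off the algebraic multiplicities:
  χ_A(x) = (x + 3)^4

Step 2 — compute geometric multiplicities via the rank-nullity identity g(λ) = n − rank(A − λI):
  rank(A − (-3)·I) = 2, so dim ker(A − (-3)·I) = n − 2 = 2

Summary:
  λ = -3: algebraic multiplicity = 4, geometric multiplicity = 2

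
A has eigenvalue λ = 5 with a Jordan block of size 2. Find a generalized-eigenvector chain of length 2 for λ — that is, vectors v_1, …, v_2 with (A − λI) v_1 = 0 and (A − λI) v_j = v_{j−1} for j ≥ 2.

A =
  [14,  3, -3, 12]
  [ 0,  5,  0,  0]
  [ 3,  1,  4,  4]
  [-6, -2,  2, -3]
A Jordan chain for λ = 5 of length 2:
v_1 = (9, 0, 3, -6)ᵀ
v_2 = (1, 0, 0, 0)ᵀ

Let N = A − (5)·I. We want v_2 with N^2 v_2 = 0 but N^1 v_2 ≠ 0; then v_{j-1} := N · v_j for j = 2, …, 2.

Pick v_2 = (1, 0, 0, 0)ᵀ.
Then v_1 = N · v_2 = (9, 0, 3, -6)ᵀ.

Sanity check: (A − (5)·I) v_1 = (0, 0, 0, 0)ᵀ = 0. ✓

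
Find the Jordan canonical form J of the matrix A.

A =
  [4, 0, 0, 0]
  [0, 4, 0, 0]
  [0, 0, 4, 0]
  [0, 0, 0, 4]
J_1(4) ⊕ J_1(4) ⊕ J_1(4) ⊕ J_1(4)

The characteristic polynomial is
  det(x·I − A) = x^4 - 16*x^3 + 96*x^2 - 256*x + 256 = (x - 4)^4

Eigenvalues and multiplicities (the geometric multiplicity of λ is n − rank(A − λI), which equals the number of Jordan blocks for λ):
  λ = 4: algebraic multiplicity = 4, geometric multiplicity = 4

Determining the block sizes for each eigenvalue:
  λ = 4: gm = am = 4, so every block has size 1 → block sizes [1, 1, 1, 1]

Assembling the blocks gives a Jordan form
J =
  [4, 0, 0, 0]
  [0, 4, 0, 0]
  [0, 0, 4, 0]
  [0, 0, 0, 4]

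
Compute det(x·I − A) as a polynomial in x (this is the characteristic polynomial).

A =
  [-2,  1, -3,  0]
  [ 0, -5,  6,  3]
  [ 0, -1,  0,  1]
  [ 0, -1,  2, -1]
x^4 + 8*x^3 + 24*x^2 + 32*x + 16

Expanding det(x·I − A) (e.g. by cofactor expansion or by noting that A is similar to its Jordan form J, which has the same characteristic polynomial as A) gives
  χ_A(x) = x^4 + 8*x^3 + 24*x^2 + 32*x + 16
which factors as (x + 2)^4. The eigenvalues (with algebraic multiplicities) are λ = -2 with multiplicity 4.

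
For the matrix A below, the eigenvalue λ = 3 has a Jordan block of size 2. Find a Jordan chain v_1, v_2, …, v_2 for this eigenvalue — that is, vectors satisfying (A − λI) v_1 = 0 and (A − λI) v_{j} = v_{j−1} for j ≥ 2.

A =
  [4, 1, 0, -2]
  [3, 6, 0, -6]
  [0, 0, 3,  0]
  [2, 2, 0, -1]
A Jordan chain for λ = 3 of length 2:
v_1 = (1, 3, 0, 2)ᵀ
v_2 = (1, 0, 0, 0)ᵀ

Let N = A − (3)·I. We want v_2 with N^2 v_2 = 0 but N^1 v_2 ≠ 0; then v_{j-1} := N · v_j for j = 2, …, 2.

Pick v_2 = (1, 0, 0, 0)ᵀ.
Then v_1 = N · v_2 = (1, 3, 0, 2)ᵀ.

Sanity check: (A − (3)·I) v_1 = (0, 0, 0, 0)ᵀ = 0. ✓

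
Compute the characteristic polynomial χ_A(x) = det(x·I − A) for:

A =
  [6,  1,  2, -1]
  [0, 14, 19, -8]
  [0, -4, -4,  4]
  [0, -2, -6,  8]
x^4 - 24*x^3 + 216*x^2 - 864*x + 1296

Expanding det(x·I − A) (e.g. by cofactor expansion or by noting that A is similar to its Jordan form J, which has the same characteristic polynomial as A) gives
  χ_A(x) = x^4 - 24*x^3 + 216*x^2 - 864*x + 1296
which factors as (x - 6)^4. The eigenvalues (with algebraic multiplicities) are λ = 6 with multiplicity 4.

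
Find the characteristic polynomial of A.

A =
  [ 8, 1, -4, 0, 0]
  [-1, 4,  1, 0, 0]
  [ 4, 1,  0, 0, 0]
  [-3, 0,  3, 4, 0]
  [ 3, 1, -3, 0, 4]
x^5 - 20*x^4 + 160*x^3 - 640*x^2 + 1280*x - 1024

Expanding det(x·I − A) (e.g. by cofactor expansion or by noting that A is similar to its Jordan form J, which has the same characteristic polynomial as A) gives
  χ_A(x) = x^5 - 20*x^4 + 160*x^3 - 640*x^2 + 1280*x - 1024
which factors as (x - 4)^5. The eigenvalues (with algebraic multiplicities) are λ = 4 with multiplicity 5.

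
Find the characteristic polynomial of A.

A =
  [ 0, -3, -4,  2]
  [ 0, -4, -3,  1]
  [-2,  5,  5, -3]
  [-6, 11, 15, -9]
x^4 + 8*x^3 + 24*x^2 + 32*x + 16

Expanding det(x·I − A) (e.g. by cofactor expansion or by noting that A is similar to its Jordan form J, which has the same characteristic polynomial as A) gives
  χ_A(x) = x^4 + 8*x^3 + 24*x^2 + 32*x + 16
which factors as (x + 2)^4. The eigenvalues (with algebraic multiplicities) are λ = -2 with multiplicity 4.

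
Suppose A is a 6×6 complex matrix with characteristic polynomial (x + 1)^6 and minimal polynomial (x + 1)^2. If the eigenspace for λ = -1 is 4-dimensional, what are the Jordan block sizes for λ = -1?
Block sizes for λ = -1: [2, 2, 1, 1]

Step 1 — from the characteristic polynomial, algebraic multiplicity of λ = -1 is 6. From dim ker(A − (-1)·I) = 4, there are exactly 4 Jordan blocks for λ = -1.
Step 2 — from the minimal polynomial, the factor (x + 1)^2 tells us the largest block for λ = -1 has size 2.
Step 3 — with total size 6, 4 blocks, and largest block 2, the block sizes (in nonincreasing order) are [2, 2, 1, 1].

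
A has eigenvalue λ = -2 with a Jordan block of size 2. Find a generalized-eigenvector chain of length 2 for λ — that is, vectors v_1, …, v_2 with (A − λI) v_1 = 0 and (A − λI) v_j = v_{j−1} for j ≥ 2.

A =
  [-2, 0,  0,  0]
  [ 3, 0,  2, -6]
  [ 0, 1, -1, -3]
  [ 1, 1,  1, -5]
A Jordan chain for λ = -2 of length 2:
v_1 = (0, 3, 0, 1)ᵀ
v_2 = (1, 0, 0, 0)ᵀ

Let N = A − (-2)·I. We want v_2 with N^2 v_2 = 0 but N^1 v_2 ≠ 0; then v_{j-1} := N · v_j for j = 2, …, 2.

Pick v_2 = (1, 0, 0, 0)ᵀ.
Then v_1 = N · v_2 = (0, 3, 0, 1)ᵀ.

Sanity check: (A − (-2)·I) v_1 = (0, 0, 0, 0)ᵀ = 0. ✓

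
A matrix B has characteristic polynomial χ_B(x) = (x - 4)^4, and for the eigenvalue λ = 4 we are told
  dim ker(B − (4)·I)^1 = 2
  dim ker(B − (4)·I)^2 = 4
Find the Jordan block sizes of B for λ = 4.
Block sizes for λ = 4: [2, 2]

From the dimensions of kernels of powers, the number of Jordan blocks of size at least j is d_j − d_{j−1} where d_j = dim ker(N^j) (with d_0 = 0). Computing the differences gives [2, 2].
The number of blocks of size exactly k is (#blocks of size ≥ k) − (#blocks of size ≥ k + 1), so the partition is: 2 block(s) of size 2.
In nonincreasing order the block sizes are [2, 2].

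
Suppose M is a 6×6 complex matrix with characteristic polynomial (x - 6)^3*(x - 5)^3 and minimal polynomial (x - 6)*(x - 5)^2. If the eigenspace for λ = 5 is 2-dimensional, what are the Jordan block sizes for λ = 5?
Block sizes for λ = 5: [2, 1]

Step 1 — from the characteristic polynomial, algebraic multiplicity of λ = 5 is 3. From dim ker(M − (5)·I) = 2, there are exactly 2 Jordan blocks for λ = 5.
Step 2 — from the minimal polynomial, the factor (x − 5)^2 tells us the largest block for λ = 5 has size 2.
Step 3 — with total size 3, 2 blocks, and largest block 2, the block sizes (in nonincreasing order) are [2, 1].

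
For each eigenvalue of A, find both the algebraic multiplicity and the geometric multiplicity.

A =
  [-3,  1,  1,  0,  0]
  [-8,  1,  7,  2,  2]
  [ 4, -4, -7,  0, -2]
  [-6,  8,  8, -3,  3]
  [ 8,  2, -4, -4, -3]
λ = -3: alg = 5, geom = 2

Step 1 — factor the characteristic polynomial to read off the algebraic multiplicities:
  χ_A(x) = (x + 3)^5

Step 2 — compute geometric multiplicities via the rank-nullity identity g(λ) = n − rank(A − λI):
  rank(A − (-3)·I) = 3, so dim ker(A − (-3)·I) = n − 3 = 2

Summary:
  λ = -3: algebraic multiplicity = 5, geometric multiplicity = 2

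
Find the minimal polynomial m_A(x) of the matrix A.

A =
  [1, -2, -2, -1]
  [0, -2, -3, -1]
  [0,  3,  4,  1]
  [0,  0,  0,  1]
x^2 - 2*x + 1

The characteristic polynomial is χ_A(x) = (x - 1)^4, so the eigenvalues are known. The minimal polynomial is
  m_A(x) = Π_λ (x − λ)^{k_λ}
where k_λ is the size of the *largest* Jordan block for λ (equivalently, the smallest k with (A − λI)^k v = 0 for every generalised eigenvector v of λ).

  λ = 1: largest Jordan block has size 2, contributing (x − 1)^2

So m_A(x) = (x - 1)^2 = x^2 - 2*x + 1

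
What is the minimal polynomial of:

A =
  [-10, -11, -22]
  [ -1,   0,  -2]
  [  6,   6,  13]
x^2 - 2*x + 1

The characteristic polynomial is χ_A(x) = (x - 1)^3, so the eigenvalues are known. The minimal polynomial is
  m_A(x) = Π_λ (x − λ)^{k_λ}
where k_λ is the size of the *largest* Jordan block for λ (equivalently, the smallest k with (A − λI)^k v = 0 for every generalised eigenvector v of λ).

  λ = 1: largest Jordan block has size 2, contributing (x − 1)^2

So m_A(x) = (x - 1)^2 = x^2 - 2*x + 1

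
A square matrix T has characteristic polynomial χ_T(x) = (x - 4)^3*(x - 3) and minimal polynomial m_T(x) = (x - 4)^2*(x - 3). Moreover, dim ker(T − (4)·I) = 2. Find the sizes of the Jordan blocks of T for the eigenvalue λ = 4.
Block sizes for λ = 4: [2, 1]

Step 1 — from the characteristic polynomial, algebraic multiplicity of λ = 4 is 3. From dim ker(T − (4)·I) = 2, there are exactly 2 Jordan blocks for λ = 4.
Step 2 — from the minimal polynomial, the factor (x − 4)^2 tells us the largest block for λ = 4 has size 2.
Step 3 — with total size 3, 2 blocks, and largest block 2, the block sizes (in nonincreasing order) are [2, 1].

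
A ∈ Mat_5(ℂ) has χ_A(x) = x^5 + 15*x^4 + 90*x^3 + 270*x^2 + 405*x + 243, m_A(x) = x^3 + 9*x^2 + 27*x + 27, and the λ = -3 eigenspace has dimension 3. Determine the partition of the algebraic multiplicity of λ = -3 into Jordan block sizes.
Block sizes for λ = -3: [3, 1, 1]

Step 1 — from the characteristic polynomial, algebraic multiplicity of λ = -3 is 5. From dim ker(A − (-3)·I) = 3, there are exactly 3 Jordan blocks for λ = -3.
Step 2 — from the minimal polynomial, the factor (x + 3)^3 tells us the largest block for λ = -3 has size 3.
Step 3 — with total size 5, 3 blocks, and largest block 3, the block sizes (in nonincreasing order) are [3, 1, 1].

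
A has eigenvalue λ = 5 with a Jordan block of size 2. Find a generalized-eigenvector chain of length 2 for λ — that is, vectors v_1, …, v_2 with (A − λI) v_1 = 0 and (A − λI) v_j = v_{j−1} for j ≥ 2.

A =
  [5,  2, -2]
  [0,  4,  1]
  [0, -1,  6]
A Jordan chain for λ = 5 of length 2:
v_1 = (2, -1, -1)ᵀ
v_2 = (0, 1, 0)ᵀ

Let N = A − (5)·I. We want v_2 with N^2 v_2 = 0 but N^1 v_2 ≠ 0; then v_{j-1} := N · v_j for j = 2, …, 2.

Pick v_2 = (0, 1, 0)ᵀ.
Then v_1 = N · v_2 = (2, -1, -1)ᵀ.

Sanity check: (A − (5)·I) v_1 = (0, 0, 0)ᵀ = 0. ✓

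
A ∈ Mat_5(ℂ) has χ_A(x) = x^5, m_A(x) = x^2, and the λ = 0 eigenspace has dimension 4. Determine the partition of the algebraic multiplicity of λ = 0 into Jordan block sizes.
Block sizes for λ = 0: [2, 1, 1, 1]

Step 1 — from the characteristic polynomial, algebraic multiplicity of λ = 0 is 5. From dim ker(A − (0)·I) = 4, there are exactly 4 Jordan blocks for λ = 0.
Step 2 — from the minimal polynomial, the factor (x − 0)^2 tells us the largest block for λ = 0 has size 2.
Step 3 — with total size 5, 4 blocks, and largest block 2, the block sizes (in nonincreasing order) are [2, 1, 1, 1].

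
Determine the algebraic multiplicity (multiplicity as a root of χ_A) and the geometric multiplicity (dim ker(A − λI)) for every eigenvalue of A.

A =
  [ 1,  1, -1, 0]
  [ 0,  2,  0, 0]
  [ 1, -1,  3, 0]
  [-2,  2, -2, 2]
λ = 2: alg = 4, geom = 3

Step 1 — factor the characteristic polynomial to read off the algebraic multiplicities:
  χ_A(x) = (x - 2)^4

Step 2 — compute geometric multiplicities via the rank-nullity identity g(λ) = n − rank(A − λI):
  rank(A − (2)·I) = 1, so dim ker(A − (2)·I) = n − 1 = 3

Summary:
  λ = 2: algebraic multiplicity = 4, geometric multiplicity = 3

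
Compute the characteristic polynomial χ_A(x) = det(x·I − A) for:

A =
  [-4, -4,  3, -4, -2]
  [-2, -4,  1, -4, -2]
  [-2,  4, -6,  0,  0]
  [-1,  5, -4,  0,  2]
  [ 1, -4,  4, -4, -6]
x^5 + 20*x^4 + 160*x^3 + 640*x^2 + 1280*x + 1024

Expanding det(x·I − A) (e.g. by cofactor expansion or by noting that A is similar to its Jordan form J, which has the same characteristic polynomial as A) gives
  χ_A(x) = x^5 + 20*x^4 + 160*x^3 + 640*x^2 + 1280*x + 1024
which factors as (x + 4)^5. The eigenvalues (with algebraic multiplicities) are λ = -4 with multiplicity 5.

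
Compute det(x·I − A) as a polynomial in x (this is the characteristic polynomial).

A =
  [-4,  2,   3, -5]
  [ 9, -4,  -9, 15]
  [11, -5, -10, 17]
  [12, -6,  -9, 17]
x^4 + x^3 - 3*x^2 - 5*x - 2

Expanding det(x·I − A) (e.g. by cofactor expansion or by noting that A is similar to its Jordan form J, which has the same characteristic polynomial as A) gives
  χ_A(x) = x^4 + x^3 - 3*x^2 - 5*x - 2
which factors as (x - 2)*(x + 1)^3. The eigenvalues (with algebraic multiplicities) are λ = -1 with multiplicity 3, λ = 2 with multiplicity 1.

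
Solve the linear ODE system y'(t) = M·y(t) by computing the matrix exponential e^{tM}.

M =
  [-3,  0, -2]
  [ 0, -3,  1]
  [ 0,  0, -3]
e^{tM} =
  [exp(-3*t), 0, -2*t*exp(-3*t)]
  [0, exp(-3*t), t*exp(-3*t)]
  [0, 0, exp(-3*t)]

Strategy: write M = P · J · P⁻¹ where J is a Jordan canonical form, so e^{tM} = P · e^{tJ} · P⁻¹, and e^{tJ} can be computed block-by-block.

M has Jordan form
J =
  [-3,  1,  0]
  [ 0, -3,  0]
  [ 0,  0, -3]
(up to reordering of blocks).

Per-block formulas:
  For a 1×1 block at λ = -3: exp(t · [-3]) = [e^(-3t)].
  For a 2×2 Jordan block J_2(-3): exp(t · J_2(-3)) = e^(-3t)·(I + t·N), where N is the 2×2 nilpotent shift.

After assembling e^{tJ} and conjugating by P, we get:

e^{tM} =
  [exp(-3*t), 0, -2*t*exp(-3*t)]
  [0, exp(-3*t), t*exp(-3*t)]
  [0, 0, exp(-3*t)]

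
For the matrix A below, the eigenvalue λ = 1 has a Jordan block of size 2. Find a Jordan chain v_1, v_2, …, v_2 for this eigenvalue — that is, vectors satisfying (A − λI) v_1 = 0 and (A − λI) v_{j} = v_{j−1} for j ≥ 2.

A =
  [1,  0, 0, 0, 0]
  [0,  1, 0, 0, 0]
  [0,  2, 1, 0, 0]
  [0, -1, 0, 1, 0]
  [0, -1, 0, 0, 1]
A Jordan chain for λ = 1 of length 2:
v_1 = (0, 0, 2, -1, -1)ᵀ
v_2 = (0, 1, 0, 0, 0)ᵀ

Let N = A − (1)·I. We want v_2 with N^2 v_2 = 0 but N^1 v_2 ≠ 0; then v_{j-1} := N · v_j for j = 2, …, 2.

Pick v_2 = (0, 1, 0, 0, 0)ᵀ.
Then v_1 = N · v_2 = (0, 0, 2, -1, -1)ᵀ.

Sanity check: (A − (1)·I) v_1 = (0, 0, 0, 0, 0)ᵀ = 0. ✓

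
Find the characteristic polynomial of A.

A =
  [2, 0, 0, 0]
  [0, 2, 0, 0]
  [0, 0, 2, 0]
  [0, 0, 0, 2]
x^4 - 8*x^3 + 24*x^2 - 32*x + 16

Expanding det(x·I − A) (e.g. by cofactor expansion or by noting that A is similar to its Jordan form J, which has the same characteristic polynomial as A) gives
  χ_A(x) = x^4 - 8*x^3 + 24*x^2 - 32*x + 16
which factors as (x - 2)^4. The eigenvalues (with algebraic multiplicities) are λ = 2 with multiplicity 4.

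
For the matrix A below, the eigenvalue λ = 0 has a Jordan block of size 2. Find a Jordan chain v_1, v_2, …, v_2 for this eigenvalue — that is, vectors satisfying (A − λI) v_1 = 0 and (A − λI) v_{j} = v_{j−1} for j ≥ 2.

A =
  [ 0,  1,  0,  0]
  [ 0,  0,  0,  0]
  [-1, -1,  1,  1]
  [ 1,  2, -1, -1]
A Jordan chain for λ = 0 of length 2:
v_1 = (0, 0, -1, 1)ᵀ
v_2 = (1, 0, 0, 0)ᵀ

Let N = A − (0)·I. We want v_2 with N^2 v_2 = 0 but N^1 v_2 ≠ 0; then v_{j-1} := N · v_j for j = 2, …, 2.

Pick v_2 = (1, 0, 0, 0)ᵀ.
Then v_1 = N · v_2 = (0, 0, -1, 1)ᵀ.

Sanity check: (A − (0)·I) v_1 = (0, 0, 0, 0)ᵀ = 0. ✓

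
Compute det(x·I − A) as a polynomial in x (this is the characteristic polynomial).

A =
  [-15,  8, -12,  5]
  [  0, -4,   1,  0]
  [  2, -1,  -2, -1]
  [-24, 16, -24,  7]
x^4 + 14*x^3 + 72*x^2 + 162*x + 135

Expanding det(x·I − A) (e.g. by cofactor expansion or by noting that A is similar to its Jordan form J, which has the same characteristic polynomial as A) gives
  χ_A(x) = x^4 + 14*x^3 + 72*x^2 + 162*x + 135
which factors as (x + 3)^3*(x + 5). The eigenvalues (with algebraic multiplicities) are λ = -5 with multiplicity 1, λ = -3 with multiplicity 3.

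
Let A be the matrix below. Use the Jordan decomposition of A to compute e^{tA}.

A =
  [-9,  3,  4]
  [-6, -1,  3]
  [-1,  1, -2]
e^{tA} =
  [3*t^2*exp(-4*t)/2 - 5*t*exp(-4*t) + exp(-4*t), -t^2*exp(-4*t) + 3*t*exp(-4*t), -3*t^2*exp(-4*t)/2 + 4*t*exp(-4*t)]
  [9*t^2*exp(-4*t)/2 - 6*t*exp(-4*t), -3*t^2*exp(-4*t) + 3*t*exp(-4*t) + exp(-4*t), -9*t^2*exp(-4*t)/2 + 3*t*exp(-4*t)]
  [-3*t^2*exp(-4*t)/2 - t*exp(-4*t), t^2*exp(-4*t) + t*exp(-4*t), 3*t^2*exp(-4*t)/2 + 2*t*exp(-4*t) + exp(-4*t)]

Strategy: write A = P · J · P⁻¹ where J is a Jordan canonical form, so e^{tA} = P · e^{tJ} · P⁻¹, and e^{tJ} can be computed block-by-block.

A has Jordan form
J =
  [-4,  1,  0]
  [ 0, -4,  1]
  [ 0,  0, -4]
(up to reordering of blocks).

Per-block formulas:
  For a 3×3 Jordan block J_3(-4): exp(t · J_3(-4)) = e^(-4t)·(I + t·N + (t^2/2)·N^2), where N is the 3×3 nilpotent shift.

After assembling e^{tJ} and conjugating by P, we get:

e^{tA} =
  [3*t^2*exp(-4*t)/2 - 5*t*exp(-4*t) + exp(-4*t), -t^2*exp(-4*t) + 3*t*exp(-4*t), -3*t^2*exp(-4*t)/2 + 4*t*exp(-4*t)]
  [9*t^2*exp(-4*t)/2 - 6*t*exp(-4*t), -3*t^2*exp(-4*t) + 3*t*exp(-4*t) + exp(-4*t), -9*t^2*exp(-4*t)/2 + 3*t*exp(-4*t)]
  [-3*t^2*exp(-4*t)/2 - t*exp(-4*t), t^2*exp(-4*t) + t*exp(-4*t), 3*t^2*exp(-4*t)/2 + 2*t*exp(-4*t) + exp(-4*t)]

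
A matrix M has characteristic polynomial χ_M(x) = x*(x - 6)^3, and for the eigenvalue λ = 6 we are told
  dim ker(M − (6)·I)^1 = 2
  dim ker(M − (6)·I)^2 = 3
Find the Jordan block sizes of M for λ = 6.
Block sizes for λ = 6: [2, 1]

From the dimensions of kernels of powers, the number of Jordan blocks of size at least j is d_j − d_{j−1} where d_j = dim ker(N^j) (with d_0 = 0). Computing the differences gives [2, 1].
The number of blocks of size exactly k is (#blocks of size ≥ k) − (#blocks of size ≥ k + 1), so the partition is: 1 block(s) of size 1, 1 block(s) of size 2.
In nonincreasing order the block sizes are [2, 1].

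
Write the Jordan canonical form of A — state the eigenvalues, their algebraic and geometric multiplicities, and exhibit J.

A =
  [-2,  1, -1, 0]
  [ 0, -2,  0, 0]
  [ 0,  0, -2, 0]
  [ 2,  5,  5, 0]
J_2(-2) ⊕ J_1(-2) ⊕ J_1(0)

The characteristic polynomial is
  det(x·I − A) = x^4 + 6*x^3 + 12*x^2 + 8*x = x*(x + 2)^3

Eigenvalues and multiplicities (the geometric multiplicity of λ is n − rank(A − λI), which equals the number of Jordan blocks for λ):
  λ = -2: algebraic multiplicity = 3, geometric multiplicity = 2
  λ = 0: algebraic multiplicity = 1, geometric multiplicity = 1

Determining the block sizes for each eigenvalue:
  λ = -2: 2 blocks summing to 3 forces exactly one block of size 2 and the rest size 1 → block sizes [2, 1]
  λ = 0: one block (gm = 1), so the single block has size am = 1 → block sizes [1]

Assembling the blocks gives a Jordan form
J =
  [-2,  1,  0, 0]
  [ 0, -2,  0, 0]
  [ 0,  0, -2, 0]
  [ 0,  0,  0, 0]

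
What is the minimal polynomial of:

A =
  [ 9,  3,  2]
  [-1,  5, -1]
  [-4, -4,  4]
x^3 - 18*x^2 + 108*x - 216

The characteristic polynomial is χ_A(x) = (x - 6)^3, so the eigenvalues are known. The minimal polynomial is
  m_A(x) = Π_λ (x − λ)^{k_λ}
where k_λ is the size of the *largest* Jordan block for λ (equivalently, the smallest k with (A − λI)^k v = 0 for every generalised eigenvector v of λ).

  λ = 6: largest Jordan block has size 3, contributing (x − 6)^3

So m_A(x) = (x - 6)^3 = x^3 - 18*x^2 + 108*x - 216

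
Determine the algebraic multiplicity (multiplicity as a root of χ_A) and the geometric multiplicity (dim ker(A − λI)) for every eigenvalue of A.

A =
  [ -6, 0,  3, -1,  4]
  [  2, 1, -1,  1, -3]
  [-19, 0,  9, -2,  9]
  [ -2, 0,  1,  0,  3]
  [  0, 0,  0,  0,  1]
λ = 1: alg = 5, geom = 3

Step 1 — factor the characteristic polynomial to read off the algebraic multiplicities:
  χ_A(x) = (x - 1)^5

Step 2 — compute geometric multiplicities via the rank-nullity identity g(λ) = n − rank(A − λI):
  rank(A − (1)·I) = 2, so dim ker(A − (1)·I) = n − 2 = 3

Summary:
  λ = 1: algebraic multiplicity = 5, geometric multiplicity = 3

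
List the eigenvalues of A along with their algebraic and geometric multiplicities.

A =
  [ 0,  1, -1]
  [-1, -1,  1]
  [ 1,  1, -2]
λ = -1: alg = 3, geom = 1

Step 1 — factor the characteristic polynomial to read off the algebraic multiplicities:
  χ_A(x) = (x + 1)^3

Step 2 — compute geometric multiplicities via the rank-nullity identity g(λ) = n − rank(A − λI):
  rank(A − (-1)·I) = 2, so dim ker(A − (-1)·I) = n − 2 = 1

Summary:
  λ = -1: algebraic multiplicity = 3, geometric multiplicity = 1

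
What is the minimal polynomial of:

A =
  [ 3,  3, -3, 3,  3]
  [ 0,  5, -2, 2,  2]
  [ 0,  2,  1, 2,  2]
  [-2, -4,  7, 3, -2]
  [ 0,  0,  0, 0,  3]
x^3 - 9*x^2 + 27*x - 27

The characteristic polynomial is χ_A(x) = (x - 3)^5, so the eigenvalues are known. The minimal polynomial is
  m_A(x) = Π_λ (x − λ)^{k_λ}
where k_λ is the size of the *largest* Jordan block for λ (equivalently, the smallest k with (A − λI)^k v = 0 for every generalised eigenvector v of λ).

  λ = 3: largest Jordan block has size 3, contributing (x − 3)^3

So m_A(x) = (x - 3)^3 = x^3 - 9*x^2 + 27*x - 27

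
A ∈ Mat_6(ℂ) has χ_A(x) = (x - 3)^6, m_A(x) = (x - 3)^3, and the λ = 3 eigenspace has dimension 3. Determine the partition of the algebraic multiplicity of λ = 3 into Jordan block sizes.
Block sizes for λ = 3: [3, 2, 1]

Step 1 — from the characteristic polynomial, algebraic multiplicity of λ = 3 is 6. From dim ker(A − (3)·I) = 3, there are exactly 3 Jordan blocks for λ = 3.
Step 2 — from the minimal polynomial, the factor (x − 3)^3 tells us the largest block for λ = 3 has size 3.
Step 3 — with total size 6, 3 blocks, and largest block 3, the block sizes (in nonincreasing order) are [3, 2, 1].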